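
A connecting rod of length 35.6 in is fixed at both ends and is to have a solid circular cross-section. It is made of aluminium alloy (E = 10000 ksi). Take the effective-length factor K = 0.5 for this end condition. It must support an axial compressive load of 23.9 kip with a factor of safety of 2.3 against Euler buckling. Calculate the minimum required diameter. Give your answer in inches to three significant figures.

d ≈ 1.38 in

Required P_cr = n·P = 2.3 × 23.9 = 54.97 kip
L_e = K·L = 0.5 × 35.6 = 17.80 in
Required I = P_cr·L_e²/(π²E) = 5.497×10^4 × 17.80² / (π² × 1.00×10^7) = 0.1765 in⁴
Solid circle: I = πd⁴/64  ⇒  d = (64I/π)^(1/4) = (64×0.1765/π)^(1/4) = 1.38 in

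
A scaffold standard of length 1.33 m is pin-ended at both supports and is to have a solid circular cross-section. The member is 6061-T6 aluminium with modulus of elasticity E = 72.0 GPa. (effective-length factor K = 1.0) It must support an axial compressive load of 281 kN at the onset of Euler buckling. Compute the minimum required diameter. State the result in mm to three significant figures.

L_e = K·L = 1 × 1.33 = 1.330 m
Required I = P_cr·L_e²/(π²E) = 2.810×10^5 × 1.330² / (π² × 7.20×10^10) = 6.995×10^-7 m⁴
I_req = 6.995×10^5 mm⁴
Solid circle: I = πd⁴/64  ⇒  d = (64I/π)^(1/4) = (64×6.995×10^5/π)^(1/4) = 61.4 mm

d ≈ 61.4 mm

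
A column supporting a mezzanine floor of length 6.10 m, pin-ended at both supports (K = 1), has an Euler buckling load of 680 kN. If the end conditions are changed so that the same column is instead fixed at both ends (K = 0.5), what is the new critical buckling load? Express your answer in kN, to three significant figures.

P_cr ∝ 1/K², so P_cr,new = P_cr,old × (K_old/K_new)² = 680 × (1/0.5)²
= 680 × 4.000 = 2720 kN

P_cr ≈ 2720 kN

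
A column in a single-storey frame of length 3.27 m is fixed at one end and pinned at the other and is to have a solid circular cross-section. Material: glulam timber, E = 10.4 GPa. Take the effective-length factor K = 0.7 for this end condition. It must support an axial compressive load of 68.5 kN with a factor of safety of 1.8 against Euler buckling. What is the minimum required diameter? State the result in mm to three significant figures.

Required P_cr = n·P = 1.8 × 68.5 = 123.3 kN
L_e = K·L = 0.7 × 3.27 = 2.289 m
Required I = P_cr·L_e²/(π²E) = 1.233×10^5 × 2.289² / (π² × 1.04×10^10) = 6.294×10^-6 m⁴
I_req = 6.294×10^6 mm⁴
Solid circle: I = πd⁴/64  ⇒  d = (64I/π)^(1/4) = (64×6.294×10^6/π)^(1/4) = 106 mm

d ≈ 106 mm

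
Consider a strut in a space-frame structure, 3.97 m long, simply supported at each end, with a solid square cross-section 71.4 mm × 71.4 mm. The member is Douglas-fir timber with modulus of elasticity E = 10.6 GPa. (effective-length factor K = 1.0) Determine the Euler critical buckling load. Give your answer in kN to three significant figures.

I = a⁴/12 = 71.4⁴/12 = 2.166×10^6 mm⁴
I = 2.166×10^6 mm⁴ = 2.166×10^-6 m⁴
Effective length L_e = K·L = 1 × 3.97 = 3.970 m
P_cr = π²EI / L_e² = π² × 10.6×10⁹ × 2.166×10^-6 / 3.970² = 1.438×10^4 N

P_cr ≈ 14.4 kN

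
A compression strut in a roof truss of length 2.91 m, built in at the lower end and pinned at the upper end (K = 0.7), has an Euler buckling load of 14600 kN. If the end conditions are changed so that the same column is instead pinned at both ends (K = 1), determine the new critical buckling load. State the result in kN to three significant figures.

P_cr ≈ 7150 kN

P_cr ∝ 1/K², so P_cr,new = P_cr,old × (K_old/K_new)² = 14600 × (0.7/1)²
= 14600 × 0.4900 = 7150 kN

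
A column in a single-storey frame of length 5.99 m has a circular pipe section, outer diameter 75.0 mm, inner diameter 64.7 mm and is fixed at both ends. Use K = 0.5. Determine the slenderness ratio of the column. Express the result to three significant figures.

λ ≈ 121

d_o = 75.0 mm, d_i = 64.7 mm
I = π(d_o⁴ − d_i⁴)/64 = π(75.0⁴ − 64.70⁴)/64 = 6.930×10^5 mm⁴
A = 1.130×10^3 mm²;  r_min = √(I/A) = √(6.930×10^5/1.130×10^3) = 24.76 mm
L_e = K·L = 0.5 × 5.99 m = 2.995 m = 2995.0 mm
λ = L_e / r_min = 2995.0 / 24.76 = 121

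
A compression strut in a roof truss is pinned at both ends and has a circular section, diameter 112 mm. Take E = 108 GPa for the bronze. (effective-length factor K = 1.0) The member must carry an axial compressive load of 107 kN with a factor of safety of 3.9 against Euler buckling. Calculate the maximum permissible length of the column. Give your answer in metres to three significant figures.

I = πd⁴/64 = π×112⁴/64 = 7.724×10^6 mm⁴
I = 7.724×10^-6 m⁴
Required critical load P_cr = n·P = 3.9 × 107 = 417.3 kN = 4.173×10^5 N
From P_cr = π²EI/(K·L)²:  L = (1/K)·√(π²EI/P_cr) = (1/1)·√(π²×1.08×10^11×7.724×10^-6/4.173×10^5)
L = 4.44 m

L_max ≈ 4.44 m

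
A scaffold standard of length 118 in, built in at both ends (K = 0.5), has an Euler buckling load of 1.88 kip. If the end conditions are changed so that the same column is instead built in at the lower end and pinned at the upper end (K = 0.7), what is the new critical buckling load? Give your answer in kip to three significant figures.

P_cr ∝ 1/K², so P_cr,new = P_cr,old × (K_old/K_new)² = 1.88 × (0.5/0.7)²
= 1.88 × 0.5102 = 0.959 kip

P_cr ≈ 0.959 kip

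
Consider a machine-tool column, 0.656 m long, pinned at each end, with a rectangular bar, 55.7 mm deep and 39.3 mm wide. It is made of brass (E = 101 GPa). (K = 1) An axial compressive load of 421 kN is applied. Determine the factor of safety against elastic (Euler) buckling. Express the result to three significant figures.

n ≈ 1.55

Buckling occurs about the weak axis: I_min = h·b³/12 with b = 39.3 mm (the shorter side).
I_min = 55.7×39.3³/12 = 2.817×10^5 mm⁴
I = 2.817×10^5 mm⁴ = 2.817×10^-7 m⁴
Effective length L_e = K·L = 1 × 0.656 = 0.6560 m
P_cr = π²EI / L_e² = π² × 101×10⁹ × 2.817×10^-7 / 0.6560² = 6.526×10^5 N
Factor of safety n = P_cr / P = 652.63 / 421 = 1.55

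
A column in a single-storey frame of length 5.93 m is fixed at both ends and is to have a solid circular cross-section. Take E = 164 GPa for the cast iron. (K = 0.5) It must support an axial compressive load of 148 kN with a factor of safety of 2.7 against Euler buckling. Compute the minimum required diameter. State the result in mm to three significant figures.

Required P_cr = n·P = 2.7 × 148 = 399.6 kN
L_e = K·L = 0.5 × 5.93 = 2.965 m
Required I = P_cr·L_e²/(π²E) = 3.996×10^5 × 2.965² / (π² × 1.64×10^11) = 2.170×10^-6 m⁴
I_req = 2.170×10^6 mm⁴
Solid circle: I = πd⁴/64  ⇒  d = (64I/π)^(1/4) = (64×2.170×10^6/π)^(1/4) = 81.5 mm

d ≈ 81.5 mm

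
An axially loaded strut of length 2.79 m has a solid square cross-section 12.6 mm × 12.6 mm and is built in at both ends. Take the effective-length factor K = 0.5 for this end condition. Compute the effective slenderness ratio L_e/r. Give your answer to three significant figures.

For a square r = a/√12 = 12.6/√12 = 3.637 mm
L_e = K·L = 0.5 × 2.79 m = 1.395 m = 1395.0 mm
λ = L_e / r_min = 1395.0 / 3.637 = 384

λ ≈ 384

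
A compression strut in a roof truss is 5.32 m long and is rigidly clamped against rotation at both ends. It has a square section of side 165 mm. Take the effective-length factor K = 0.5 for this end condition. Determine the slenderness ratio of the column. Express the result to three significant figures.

λ ≈ 55.8

For a square r = a/√12 = 165/√12 = 47.63 mm
L_e = K·L = 0.5 × 5.32 m = 2.660 m = 2660.0 mm
λ = L_e / r_min = 2660.0 / 47.63 = 55.8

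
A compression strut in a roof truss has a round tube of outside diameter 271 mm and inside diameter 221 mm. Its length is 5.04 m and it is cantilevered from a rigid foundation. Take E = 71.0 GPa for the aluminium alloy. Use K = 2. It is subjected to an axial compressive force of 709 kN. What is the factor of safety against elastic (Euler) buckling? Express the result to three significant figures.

d_o = 271 mm, d_i = 221 mm
I = π(d_o⁴ − d_i⁴)/64 = π(271⁴ − 221.0⁴)/64 = 1.477×10^8 mm⁴
I = 1.477×10^8 mm⁴ = 1.477×10^-4 m⁴
Effective length L_e = K·L = 2 × 5.04 = 10.08 m
P_cr = π²EI / L_e² = π² × 71.0×10⁹ × 1.477×10^-4 / 10.08² = 1.018×10^6 N
Factor of safety n = P_cr / P = 1018.4 / 709 = 1.44

n ≈ 1.44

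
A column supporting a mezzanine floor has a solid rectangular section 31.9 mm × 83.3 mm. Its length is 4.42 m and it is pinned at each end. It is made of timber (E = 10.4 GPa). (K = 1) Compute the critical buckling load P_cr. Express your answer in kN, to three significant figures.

Buckling occurs about the weak axis: I_min = h·b³/12 with b = 31.9 mm (the shorter side).
I_min = 83.3×31.9³/12 = 2.253×10^5 mm⁴
I = 2.253×10^5 mm⁴ = 2.253×10^-7 m⁴
Effective length L_e = K·L = 1 × 4.42 = 4.420 m
P_cr = π²EI / L_e² = π² × 10.4×10⁹ × 2.253×10^-7 / 4.420² = 1.184×10^3 N

P_cr ≈ 1.18 kN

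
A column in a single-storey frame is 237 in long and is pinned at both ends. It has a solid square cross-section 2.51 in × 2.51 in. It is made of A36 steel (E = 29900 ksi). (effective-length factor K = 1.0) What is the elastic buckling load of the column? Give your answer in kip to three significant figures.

I = a⁴/12 = 2.51⁴/12 = 3.308 in⁴
Effective length L_e = K·L = 1 × 237 = 237.0 in
P_cr = π²EI / L_e² = π² × 29900×10³ × 3.308 / 237.0² = 1.738×10^4 lb

P_cr ≈ 17.4 kip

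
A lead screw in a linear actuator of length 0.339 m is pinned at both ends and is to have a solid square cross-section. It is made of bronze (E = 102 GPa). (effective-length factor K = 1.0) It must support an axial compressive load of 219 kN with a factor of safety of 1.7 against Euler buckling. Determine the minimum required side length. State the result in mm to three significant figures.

Required P_cr = n·P = 1.7 × 219 = 372.3 kN
L_e = K·L = 1 × 0.339 = 0.3390 m
Required I = P_cr·L_e²/(π²E) = 3.723×10^5 × 0.3390² / (π² × 1.02×10^11) = 4.250×10^-8 m⁴
I_req = 4.250×10^4 mm⁴
Solid square: I = a⁴/12  ⇒  a = (12I)^(1/4) = (12×4.250×10^4)^(1/4) = 26.7 mm

a ≈ 26.7 mm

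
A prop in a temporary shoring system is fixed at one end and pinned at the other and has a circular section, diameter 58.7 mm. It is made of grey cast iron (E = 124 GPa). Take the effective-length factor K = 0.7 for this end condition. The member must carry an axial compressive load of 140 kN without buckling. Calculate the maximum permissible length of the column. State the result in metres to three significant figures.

L_max ≈ 3.22 m

I = πd⁴/64 = π×58.7⁴/64 = 5.828×10^5 mm⁴
I = 5.828×10^-7 m⁴
At the buckling limit P_cr = P = 1.400×10^5 N
From P_cr = π²EI/(K·L)²:  L = (1/K)·√(π²EI/P_cr) = (1/0.7)·√(π²×1.24×10^11×5.828×10^-7/1.400×10^5)
L = 3.22 m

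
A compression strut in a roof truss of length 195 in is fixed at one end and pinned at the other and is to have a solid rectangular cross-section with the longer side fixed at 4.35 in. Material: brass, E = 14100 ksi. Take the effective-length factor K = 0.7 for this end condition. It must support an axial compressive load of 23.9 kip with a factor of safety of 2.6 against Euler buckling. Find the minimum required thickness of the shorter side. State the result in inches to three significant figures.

Required P_cr = n·P = 2.6 × 23.9 = 62.14 kip
L_e = K·L = 0.7 × 195 = 136.5 in
Required I = P_cr·L_e²/(π²E) = 6.214×10^4 × 136.5² / (π² × 1.41×10^7) = 8.320 in⁴
Rectangle, weak axis: I_min = h·b³/12 with h = 4.35 in fixed  ⇒  b = (12I/h)^(1/3) = 2.84 in

b ≈ 2.84 in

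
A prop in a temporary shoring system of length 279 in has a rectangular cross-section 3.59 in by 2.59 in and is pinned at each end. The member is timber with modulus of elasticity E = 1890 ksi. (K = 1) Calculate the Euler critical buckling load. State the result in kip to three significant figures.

P_cr ≈ 1.25 kip

Buckling occurs about the weak axis: I_min = h·b³/12 with b = 2.59 in (the shorter side).
I_min = 3.59×2.59³/12 = 5.198 in⁴
Effective length L_e = K·L = 1 × 279 = 279.0 in
P_cr = π²EI / L_e² = π² × 1890×10³ × 5.198 / 279.0² = 1.246×10^3 lb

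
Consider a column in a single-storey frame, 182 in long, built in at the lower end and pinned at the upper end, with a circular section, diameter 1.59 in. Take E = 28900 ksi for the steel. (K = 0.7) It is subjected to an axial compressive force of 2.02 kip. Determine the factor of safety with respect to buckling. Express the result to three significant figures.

n ≈ 2.73

I = πd⁴/64 = π×1.59⁴/64 = 0.3137 in⁴
Effective length L_e = K·L = 0.7 × 182 = 127.4 in
P_cr = π²EI / L_e² = π² × 28900×10³ × 0.3137 / 127.4² = 5.513×10^3 lb
Factor of safety n = P_cr / P = 5.5134 / 2.02 = 2.73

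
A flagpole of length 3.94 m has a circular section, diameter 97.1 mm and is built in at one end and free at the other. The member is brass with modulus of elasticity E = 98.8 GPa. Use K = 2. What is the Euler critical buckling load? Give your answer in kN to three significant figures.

P_cr ≈ 68.5 kN

I = πd⁴/64 = π×97.1⁴/64 = 4.364×10^6 mm⁴
I = 4.364×10^6 mm⁴ = 4.364×10^-6 m⁴
Effective length L_e = K·L = 2 × 3.94 = 7.880 m
P_cr = π²EI / L_e² = π² × 98.8×10⁹ × 4.364×10^-6 / 7.880² = 6.853×10^4 N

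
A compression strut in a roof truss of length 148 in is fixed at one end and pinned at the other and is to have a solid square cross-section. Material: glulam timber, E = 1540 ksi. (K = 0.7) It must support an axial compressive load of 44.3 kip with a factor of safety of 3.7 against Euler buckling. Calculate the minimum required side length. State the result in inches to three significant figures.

a ≈ 6.10 in

Required P_cr = n·P = 3.7 × 44.3 = 163.9 kip
L_e = K·L = 0.7 × 148 = 103.6 in
Required I = P_cr·L_e²/(π²E) = 1.639×10^5 × 103.6² / (π² × 1.54×10^6) = 115.7 in⁴
Solid square: I = a⁴/12  ⇒  a = (12I)^(1/4) = (12×115.7)^(1/4) = 6.10 in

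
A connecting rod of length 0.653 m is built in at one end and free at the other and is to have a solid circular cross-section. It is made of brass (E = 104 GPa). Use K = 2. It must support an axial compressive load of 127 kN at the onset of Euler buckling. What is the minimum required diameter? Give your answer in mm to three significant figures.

L_e = K·L = 2 × 0.653 = 1.306 m
Required I = P_cr·L_e²/(π²E) = 1.270×10^5 × 1.306² / (π² × 1.04×10^11) = 2.110×10^-7 m⁴
I_req = 2.110×10^5 mm⁴
Solid circle: I = πd⁴/64  ⇒  d = (64I/π)^(1/4) = (64×2.110×10^5/π)^(1/4) = 45.5 mm

d ≈ 45.5 mm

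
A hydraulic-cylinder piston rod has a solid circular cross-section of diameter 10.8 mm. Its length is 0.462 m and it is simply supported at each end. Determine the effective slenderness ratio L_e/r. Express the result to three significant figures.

I = πd⁴/64 = π×10.8⁴/64 = 667.8 mm⁴
A = 91.61 mm²;  r_min = √(I/A) = √(667.8/91.61) = 2.700 mm
L_e = K·L = 1 × 0.462 m = 0.4620 m = 462.00 mm
λ = L_e / r_min = 462.00 / 2.700 = 171

λ ≈ 171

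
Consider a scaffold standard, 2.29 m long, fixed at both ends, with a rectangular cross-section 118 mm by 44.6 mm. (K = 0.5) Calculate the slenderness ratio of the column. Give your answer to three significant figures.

λ ≈ 88.9

Buckling occurs about the weak axis: I_min = h·b³/12 with b = 44.6 mm (the shorter side).
I_min = 118×44.6³/12 = 8.724×10^5 mm⁴
A = 5.263×10^3 mm²;  r_min = √(I/A) = √(8.724×10^5/5.263×10^3) = 12.87 mm
L_e = K·L = 0.5 × 2.29 m = 1.145 m = 1145.0 mm
λ = L_e / r_min = 1145.0 / 12.87 = 88.9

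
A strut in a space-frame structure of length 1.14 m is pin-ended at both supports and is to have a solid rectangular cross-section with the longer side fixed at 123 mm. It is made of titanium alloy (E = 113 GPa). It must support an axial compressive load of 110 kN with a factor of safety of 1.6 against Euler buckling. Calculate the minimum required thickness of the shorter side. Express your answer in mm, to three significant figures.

b ≈ 27.1 mm

Required P_cr = n·P = 1.6 × 110 = 176.0 kN
L_e = K·L = 1 × 1.14 = 1.140 m
Required I = P_cr·L_e²/(π²E) = 1.760×10^5 × 1.140² / (π² × 1.13×10^11) = 2.051×10^-7 m⁴
I_req = 2.051×10^5 mm⁴
Rectangle, weak axis: I_min = h·b³/12 with h = 123 mm fixed  ⇒  b = (12I/h)^(1/3) = 27.1 mm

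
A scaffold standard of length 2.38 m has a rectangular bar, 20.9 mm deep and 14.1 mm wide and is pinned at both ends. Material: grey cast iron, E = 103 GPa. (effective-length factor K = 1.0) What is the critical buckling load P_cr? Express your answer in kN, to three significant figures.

Buckling occurs about the weak axis: I_min = h·b³/12 with b = 14.1 mm (the shorter side).
I_min = 20.9×14.1³/12 = 4.882×10^3 mm⁴
I = 4.882×10^3 mm⁴ = 4.882×10^-9 m⁴
Effective length L_e = K·L = 1 × 2.38 = 2.380 m
P_cr = π²EI / L_e² = π² × 103×10⁹ × 4.882×10^-9 / 2.380² = 876.2 N

P_cr ≈ 0.876 kN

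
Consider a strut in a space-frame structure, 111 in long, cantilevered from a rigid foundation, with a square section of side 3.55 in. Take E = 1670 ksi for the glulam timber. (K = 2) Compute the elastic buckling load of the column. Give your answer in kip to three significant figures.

P_cr ≈ 4.43 kip

I = a⁴/12 = 3.55⁴/12 = 13.24 in⁴
Effective length L_e = K·L = 2 × 111 = 222.0 in
P_cr = π²EI / L_e² = π² × 1670×10³ × 13.24 / 222.0² = 4.426×10^3 lb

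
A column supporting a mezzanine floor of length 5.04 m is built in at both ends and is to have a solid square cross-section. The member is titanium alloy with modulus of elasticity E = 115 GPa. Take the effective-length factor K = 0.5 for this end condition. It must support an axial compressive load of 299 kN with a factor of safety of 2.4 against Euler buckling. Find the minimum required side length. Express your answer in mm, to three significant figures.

a ≈ 83.3 mm

Required P_cr = n·P = 2.4 × 299 = 717.6 kN
L_e = K·L = 0.5 × 5.04 = 2.520 m
Required I = P_cr·L_e²/(π²E) = 7.176×10^5 × 2.520² / (π² × 1.15×10^11) = 4.015×10^-6 m⁴
I_req = 4.015×10^6 mm⁴
Solid square: I = a⁴/12  ⇒  a = (12I)^(1/4) = (12×4.015×10^6)^(1/4) = 83.3 mm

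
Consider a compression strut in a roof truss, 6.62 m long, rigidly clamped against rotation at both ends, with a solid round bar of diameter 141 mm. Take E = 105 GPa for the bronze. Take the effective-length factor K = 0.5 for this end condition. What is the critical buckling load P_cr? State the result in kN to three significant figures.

P_cr ≈ 1840 kN

I = πd⁴/64 = π×141⁴/64 = 1.940×10^7 mm⁴
I = 1.940×10^7 mm⁴ = 1.940×10^-5 m⁴
Effective length L_e = K·L = 0.5 × 6.62 = 3.310 m
P_cr = π²EI / L_e² = π² × 105×10⁹ × 1.940×10^-5 / 3.310² = 1.835×10^6 N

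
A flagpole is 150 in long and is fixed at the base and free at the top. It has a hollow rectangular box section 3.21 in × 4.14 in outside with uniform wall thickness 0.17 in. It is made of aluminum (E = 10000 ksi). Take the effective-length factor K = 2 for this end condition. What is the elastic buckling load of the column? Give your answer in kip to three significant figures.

Inner dimensions: h_i = 4.14 − 2×0.17 = 3.800 in, b_i = 3.21 − 2×0.17 = 2.870 in
Weak-axis I_min = (h_o·b_o³ − h_i·b_i³)/12 with b_o = 3.21, b_i = 2.870 in (shorter outer/inner sides).
I_min = (4.14×3.21³ − 3.800×2.870³)/12 = 3.925 in⁴
Effective length L_e = K·L = 2 × 150 = 300.0 in
P_cr = π²EI / L_e² = π² × 10000×10³ × 3.925 / 300.0² = 4.305×10^3 lb

P_cr ≈ 4.30 kip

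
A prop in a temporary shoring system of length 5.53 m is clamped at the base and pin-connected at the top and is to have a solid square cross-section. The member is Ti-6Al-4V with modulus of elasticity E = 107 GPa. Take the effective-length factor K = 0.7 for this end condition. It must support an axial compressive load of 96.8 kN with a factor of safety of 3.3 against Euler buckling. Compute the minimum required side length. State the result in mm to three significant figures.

Required P_cr = n·P = 3.3 × 96.8 = 319.4 kN
L_e = K·L = 0.7 × 5.53 = 3.871 m
Required I = P_cr·L_e²/(π²E) = 3.194×10^5 × 3.871² / (π² × 1.07×10^11) = 4.533×10^-6 m⁴
I_req = 4.533×10^6 mm⁴
Solid square: I = a⁴/12  ⇒  a = (12I)^(1/4) = (12×4.533×10^6)^(1/4) = 85.9 mm

a ≈ 85.9 mm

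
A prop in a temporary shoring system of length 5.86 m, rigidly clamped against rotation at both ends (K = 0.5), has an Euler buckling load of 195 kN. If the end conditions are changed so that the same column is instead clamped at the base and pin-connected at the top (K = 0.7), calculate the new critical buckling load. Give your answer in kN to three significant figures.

P_cr ≈ 99.5 kN

P_cr ∝ 1/K², so P_cr,new = P_cr,old × (K_old/K_new)² = 195 × (0.5/0.7)²
= 195 × 0.5102 = 99.5 kN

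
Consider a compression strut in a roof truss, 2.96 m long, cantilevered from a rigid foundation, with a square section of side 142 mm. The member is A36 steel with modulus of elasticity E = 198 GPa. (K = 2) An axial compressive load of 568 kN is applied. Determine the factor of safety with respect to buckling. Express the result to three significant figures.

n ≈ 3.33

I = a⁴/12 = 142⁴/12 = 3.388×10^7 mm⁴
I = 3.388×10^7 mm⁴ = 3.388×10^-5 m⁴
Effective length L_e = K·L = 2 × 2.96 = 5.920 m
P_cr = π²EI / L_e² = π² × 198×10⁹ × 3.388×10^-5 / 5.920² = 1.889×10^6 N
Factor of safety n = P_cr / P = 1889.3 / 568 = 3.33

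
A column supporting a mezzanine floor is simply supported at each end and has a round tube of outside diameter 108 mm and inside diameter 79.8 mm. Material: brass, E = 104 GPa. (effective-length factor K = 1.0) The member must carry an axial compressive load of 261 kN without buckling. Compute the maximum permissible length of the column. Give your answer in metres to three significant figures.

d_o = 108 mm, d_i = 79.8 mm
I = π(d_o⁴ − d_i⁴)/64 = π(108⁴ − 79.80⁴)/64 = 4.688×10^6 mm⁴
I = 4.688×10^-6 m⁴
At the buckling limit P_cr = P = 2.610×10^5 N
From P_cr = π²EI/(K·L)²:  L = (1/K)·√(π²EI/P_cr) = (1/1)·√(π²×1.04×10^11×4.688×10^-6/2.610×10^5)
L = 4.29 m

L_max ≈ 4.29 m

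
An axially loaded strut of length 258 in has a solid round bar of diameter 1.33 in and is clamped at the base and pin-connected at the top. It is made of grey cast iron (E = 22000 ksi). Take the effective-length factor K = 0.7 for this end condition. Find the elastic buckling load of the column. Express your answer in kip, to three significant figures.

P_cr ≈ 1.02 kip

I = πd⁴/64 = π×1.33⁴/64 = 0.1536 in⁴
Effective length L_e = K·L = 0.7 × 258 = 180.6 in
P_cr = π²EI / L_e² = π² × 22000×10³ × 0.1536 / 180.6² = 1.023×10^3 lb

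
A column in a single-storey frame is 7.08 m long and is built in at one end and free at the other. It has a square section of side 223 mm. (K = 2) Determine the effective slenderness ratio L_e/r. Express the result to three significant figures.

For a square r = a/√12 = 223/√12 = 64.37 mm
L_e = K·L = 2 × 7.08 m = 14.16 m = 14160 mm
λ = L_e / r_min = 14160 / 64.37 = 220

λ ≈ 220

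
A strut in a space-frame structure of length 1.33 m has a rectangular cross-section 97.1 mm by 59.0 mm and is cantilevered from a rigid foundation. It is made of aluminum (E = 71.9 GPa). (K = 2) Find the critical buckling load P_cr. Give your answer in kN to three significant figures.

P_cr ≈ 167 kN

Buckling occurs about the weak axis: I_min = h·b³/12 with b = 59.0 mm (the shorter side).
I_min = 97.1×59.0³/12 = 1.662×10^6 mm⁴
I = 1.662×10^6 mm⁴ = 1.662×10^-6 m⁴
Effective length L_e = K·L = 2 × 1.33 = 2.660 m
P_cr = π²EI / L_e² = π² × 71.9×10⁹ × 1.662×10^-6 / 2.660² = 1.667×10^5 N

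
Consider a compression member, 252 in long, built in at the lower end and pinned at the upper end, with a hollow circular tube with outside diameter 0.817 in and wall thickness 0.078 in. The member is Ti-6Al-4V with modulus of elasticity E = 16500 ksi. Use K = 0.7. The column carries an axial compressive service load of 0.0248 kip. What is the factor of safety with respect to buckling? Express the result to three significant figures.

Inner diameter d_i = 0.817 − 2×0.078 = 0.6610 in
I = π(d_o⁴ − d_i⁴)/64 = π(0.817⁴ − 0.6610⁴)/64 = 1.250×10^-2 in⁴
Effective length L_e = K·L = 0.7 × 252 = 176.4 in
P_cr = π²EI / L_e² = π² × 16500×10³ × 1.250×10^-2 / 176.4² = 65.42 lb
Factor of safety n = P_cr / P = 0.065416 / 0.0248 = 2.64

n ≈ 2.64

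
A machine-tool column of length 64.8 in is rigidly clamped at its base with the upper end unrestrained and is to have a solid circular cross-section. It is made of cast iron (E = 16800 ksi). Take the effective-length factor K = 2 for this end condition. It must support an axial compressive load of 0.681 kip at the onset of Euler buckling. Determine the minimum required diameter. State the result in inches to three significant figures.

d ≈ 1.09 in

L_e = K·L = 2 × 64.8 = 129.6 in
Required I = P_cr·L_e²/(π²E) = 681.0 × 129.6² / (π² × 1.68×10^7) = 6.898×10^-2 in⁴
Solid circle: I = πd⁴/64  ⇒  d = (64I/π)^(1/4) = (64×6.898×10^-2/π)^(1/4) = 1.09 in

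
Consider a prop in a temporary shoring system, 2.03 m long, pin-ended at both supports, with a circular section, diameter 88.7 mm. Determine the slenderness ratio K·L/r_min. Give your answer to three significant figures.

λ ≈ 91.5

For a solid circle r = d/4 = 88.7/4 = 22.18 mm
L_e = K·L = 1 × 2.03 m = 2.030 m = 2030.0 mm
λ = L_e / r_min = 2030.0 / 22.18 = 91.5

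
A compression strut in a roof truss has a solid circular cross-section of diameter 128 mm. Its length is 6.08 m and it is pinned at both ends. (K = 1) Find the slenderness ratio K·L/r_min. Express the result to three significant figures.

λ ≈ 190

For a solid circle r = d/4 = 128/4 = 32.00 mm
L_e = K·L = 1 × 6.08 m = 6.080 m = 6080.0 mm
λ = L_e / r_min = 6080.0 / 32.00 = 190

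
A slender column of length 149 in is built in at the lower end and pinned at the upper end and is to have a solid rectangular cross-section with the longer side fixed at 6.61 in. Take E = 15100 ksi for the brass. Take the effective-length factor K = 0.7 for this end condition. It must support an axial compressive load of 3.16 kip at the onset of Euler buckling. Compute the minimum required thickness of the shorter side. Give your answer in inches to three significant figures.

b ≈ 0.748 in

L_e = K·L = 0.7 × 149 = 104.3 in
Required I = P_cr·L_e²/(π²E) = 3.160×10^3 × 104.3² / (π² × 1.51×10^7) = 0.2307 in⁴
Rectangle, weak axis: I_min = h·b³/12 with h = 6.61 in fixed  ⇒  b = (12I/h)^(1/3) = 0.748 in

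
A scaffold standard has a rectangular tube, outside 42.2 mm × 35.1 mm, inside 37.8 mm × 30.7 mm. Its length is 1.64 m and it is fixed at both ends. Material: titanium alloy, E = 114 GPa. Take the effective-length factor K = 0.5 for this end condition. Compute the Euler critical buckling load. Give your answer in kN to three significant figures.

Weak-axis I_min = (h_o·b_o³ − h_i·b_i³)/12 with b_o = 35.1, b_i = 30.70 mm (shorter outer/inner sides).
I_min = (42.2×35.1³ − 37.80×30.70³)/12 = 6.093×10^4 mm⁴
I = 6.093×10^4 mm⁴ = 6.093×10^-8 m⁴
Effective length L_e = K·L = 0.5 × 1.64 = 0.8200 m
P_cr = π²EI / L_e² = π² × 114×10⁹ × 6.093×10^-8 / 0.8200² = 1.020×10^5 N

P_cr ≈ 102 kN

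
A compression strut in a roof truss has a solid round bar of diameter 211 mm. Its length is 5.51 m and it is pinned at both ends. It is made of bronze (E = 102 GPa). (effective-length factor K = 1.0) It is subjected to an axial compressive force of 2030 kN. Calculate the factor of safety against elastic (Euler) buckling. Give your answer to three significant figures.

n ≈ 1.59

I = πd⁴/64 = π×211⁴/64 = 9.730×10^7 mm⁴
I = 9.730×10^7 mm⁴ = 9.730×10^-5 m⁴
Effective length L_e = K·L = 1 × 5.51 = 5.510 m
P_cr = π²EI / L_e² = π² × 102×10⁹ × 9.730×10^-5 / 5.510² = 3.226×10^6 N
Factor of safety n = P_cr / P = 3226.2 / 2030 = 1.59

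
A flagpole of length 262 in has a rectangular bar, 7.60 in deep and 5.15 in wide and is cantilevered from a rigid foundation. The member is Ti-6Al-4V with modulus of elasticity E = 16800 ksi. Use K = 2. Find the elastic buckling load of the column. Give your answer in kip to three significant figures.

P_cr ≈ 52.2 kip

Buckling occurs about the weak axis: I_min = h·b³/12 with b = 5.15 in (the shorter side).
I_min = 7.60×5.15³/12 = 86.51 in⁴
Effective length L_e = K·L = 2 × 262 = 524.0 in
P_cr = π²EI / L_e² = π² × 16800×10³ × 86.51 / 524.0² = 5.224×10^4 lb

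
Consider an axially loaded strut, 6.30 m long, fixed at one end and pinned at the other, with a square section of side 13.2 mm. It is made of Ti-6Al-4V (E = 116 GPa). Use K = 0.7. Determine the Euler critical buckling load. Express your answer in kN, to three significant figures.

P_cr ≈ 0.149 kN

I = a⁴/12 = 13.2⁴/12 = 2.530×10^3 mm⁴
I = 2.530×10^3 mm⁴ = 2.530×10^-9 m⁴
Effective length L_e = K·L = 0.7 × 6.30 = 4.410 m
P_cr = π²EI / L_e² = π² × 116×10⁹ × 2.530×10^-9 / 4.410² = 148.9 N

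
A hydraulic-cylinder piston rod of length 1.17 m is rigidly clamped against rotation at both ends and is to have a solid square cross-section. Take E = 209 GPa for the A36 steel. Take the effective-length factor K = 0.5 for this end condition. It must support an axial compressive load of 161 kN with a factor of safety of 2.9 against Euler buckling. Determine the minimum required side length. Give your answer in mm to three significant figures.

a ≈ 31.1 mm

Required P_cr = n·P = 2.9 × 161 = 466.9 kN
L_e = K·L = 0.5 × 1.17 = 0.5850 m
Required I = P_cr·L_e²/(π²E) = 4.669×10^5 × 0.5850² / (π² × 2.09×10^11) = 7.746×10^-8 m⁴
I_req = 7.746×10^4 mm⁴
Solid square: I = a⁴/12  ⇒  a = (12I)^(1/4) = (12×7.746×10^4)^(1/4) = 31.1 mm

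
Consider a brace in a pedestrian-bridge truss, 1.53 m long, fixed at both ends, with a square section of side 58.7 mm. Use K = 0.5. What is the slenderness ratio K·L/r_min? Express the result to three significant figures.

λ ≈ 45.1

I = a⁴/12 = 58.7⁴/12 = 9.894×10^5 mm⁴
A = 3.446×10^3 mm²;  r_min = √(I/A) = √(9.894×10^5/3.446×10^3) = 16.95 mm
L_e = K·L = 0.5 × 1.53 m = 0.7650 m = 765.00 mm
λ = L_e / r_min = 765.00 / 16.95 = 45.1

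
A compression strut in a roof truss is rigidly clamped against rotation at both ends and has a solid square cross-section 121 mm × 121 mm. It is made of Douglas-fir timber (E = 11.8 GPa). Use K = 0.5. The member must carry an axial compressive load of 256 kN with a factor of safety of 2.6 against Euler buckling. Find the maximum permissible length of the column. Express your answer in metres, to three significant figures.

L_max ≈ 3.54 m

I = a⁴/12 = 121⁴/12 = 1.786×10^7 mm⁴
I = 1.786×10^-5 m⁴
Required critical load P_cr = n·P = 2.6 × 256 = 665.6 kN = 6.656×10^5 N
From P_cr = π²EI/(K·L)²:  L = (1/K)·√(π²EI/P_cr) = (1/0.5)·√(π²×1.18×10^10×1.786×10^-5/6.656×10^5)
L = 3.54 m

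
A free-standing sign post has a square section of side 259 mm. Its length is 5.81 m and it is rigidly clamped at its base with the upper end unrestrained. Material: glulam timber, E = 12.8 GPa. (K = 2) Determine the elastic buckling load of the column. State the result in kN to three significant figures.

P_cr ≈ 351 kN

I = a⁴/12 = 259⁴/12 = 3.750×10^8 mm⁴
I = 3.750×10^8 mm⁴ = 3.750×10^-4 m⁴
Effective length L_e = K·L = 2 × 5.81 = 11.62 m
P_cr = π²EI / L_e² = π² × 12.8×10⁹ × 3.750×10^-4 / 11.62² = 3.508×10^5 N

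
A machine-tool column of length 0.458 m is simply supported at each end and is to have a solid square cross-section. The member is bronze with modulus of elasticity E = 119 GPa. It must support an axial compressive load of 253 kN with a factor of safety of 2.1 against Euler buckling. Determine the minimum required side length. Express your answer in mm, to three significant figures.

Required P_cr = n·P = 2.1 × 253 = 531.3 kN
L_e = K·L = 1 × 0.458 = 0.4580 m
Required I = P_cr·L_e²/(π²E) = 5.313×10^5 × 0.4580² / (π² × 1.19×10^11) = 9.489×10^-8 m⁴
I_req = 9.489×10^4 mm⁴
Solid square: I = a⁴/12  ⇒  a = (12I)^(1/4) = (12×9.489×10^4)^(1/4) = 32.7 mm

a ≈ 32.7 mm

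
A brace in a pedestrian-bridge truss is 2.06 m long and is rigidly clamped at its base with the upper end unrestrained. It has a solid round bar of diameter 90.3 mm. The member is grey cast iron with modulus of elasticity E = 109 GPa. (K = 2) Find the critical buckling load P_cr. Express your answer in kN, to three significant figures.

P_cr ≈ 207 kN

I = πd⁴/64 = π×90.3⁴/64 = 3.264×10^6 mm⁴
I = 3.264×10^6 mm⁴ = 3.264×10^-6 m⁴
Effective length L_e = K·L = 2 × 2.06 = 4.120 m
P_cr = π²EI / L_e² = π² × 109×10⁹ × 3.264×10^-6 / 4.120² = 2.068×10^5 N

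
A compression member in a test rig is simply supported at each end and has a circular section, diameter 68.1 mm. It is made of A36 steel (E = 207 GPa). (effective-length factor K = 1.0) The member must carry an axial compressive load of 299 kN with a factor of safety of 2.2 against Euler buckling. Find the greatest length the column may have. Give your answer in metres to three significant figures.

I = πd⁴/64 = π×68.1⁴/64 = 1.056×10^6 mm⁴
I = 1.056×10^-6 m⁴
Required critical load P_cr = n·P = 2.2 × 299 = 657.8 kN = 6.578×10^5 N
From P_cr = π²EI/(K·L)²:  L = (1/K)·√(π²EI/P_cr) = (1/1)·√(π²×2.07×10^11×1.056×10^-6/6.578×10^5)
L = 1.81 m

L_max ≈ 1.81 m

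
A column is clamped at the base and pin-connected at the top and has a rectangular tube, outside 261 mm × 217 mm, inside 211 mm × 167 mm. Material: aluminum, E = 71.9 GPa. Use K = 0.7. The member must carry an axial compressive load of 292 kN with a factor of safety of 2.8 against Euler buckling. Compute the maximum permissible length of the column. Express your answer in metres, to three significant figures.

L_max ≈ 15.8 m

Weak-axis I_min = (h_o·b_o³ − h_i·b_i³)/12 with b_o = 217, b_i = 167.0 mm (shorter outer/inner sides).
I_min = (261×217³ − 211.0×167.0³)/12 = 1.404×10^8 mm⁴
I = 1.404×10^-4 m⁴
Required critical load P_cr = n·P = 2.8 × 292 = 817.6 kN = 8.176×10^5 N
From P_cr = π²EI/(K·L)²:  L = (1/K)·√(π²EI/P_cr) = (1/0.7)·√(π²×7.19×10^10×1.404×10^-4/8.176×10^5)
L = 15.8 m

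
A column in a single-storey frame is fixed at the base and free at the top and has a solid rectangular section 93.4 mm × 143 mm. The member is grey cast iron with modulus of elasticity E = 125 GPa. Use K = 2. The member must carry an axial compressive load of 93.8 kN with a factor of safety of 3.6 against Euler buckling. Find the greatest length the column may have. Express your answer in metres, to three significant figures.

L_max ≈ 2.98 m

Buckling occurs about the weak axis: I_min = h·b³/12 with b = 93.4 mm (the shorter side).
I_min = 143×93.4³/12 = 9.709×10^6 mm⁴
I = 9.709×10^-6 m⁴
Required critical load P_cr = n·P = 3.6 × 93.8 = 337.7 kN = 3.377×10^5 N
From P_cr = π²EI/(K·L)²:  L = (1/K)·√(π²EI/P_cr) = (1/2)·√(π²×1.25×10^11×9.709×10^-6/3.377×10^5)
L = 2.98 m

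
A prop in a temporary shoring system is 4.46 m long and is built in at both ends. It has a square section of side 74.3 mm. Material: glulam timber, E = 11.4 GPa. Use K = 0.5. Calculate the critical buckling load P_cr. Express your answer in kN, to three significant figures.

P_cr ≈ 57.5 kN

I = a⁴/12 = 74.3⁴/12 = 2.540×10^6 mm⁴
I = 2.540×10^6 mm⁴ = 2.540×10^-6 m⁴
Effective length L_e = K·L = 0.5 × 4.46 = 2.230 m
P_cr = π²EI / L_e² = π² × 11.4×10⁹ × 2.540×10^-6 / 2.230² = 5.746×10^4 N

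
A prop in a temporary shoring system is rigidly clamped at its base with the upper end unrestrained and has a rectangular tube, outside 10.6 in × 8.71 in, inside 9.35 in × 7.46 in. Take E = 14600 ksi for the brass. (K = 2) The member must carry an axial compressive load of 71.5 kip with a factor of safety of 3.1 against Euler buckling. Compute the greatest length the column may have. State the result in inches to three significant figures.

Weak-axis I_min = (h_o·b_o³ − h_i·b_i³)/12 with b_o = 8.71, b_i = 7.460 in (shorter outer/inner sides).
I_min = (10.6×8.71³ − 9.350×7.460³)/12 = 260.2 in⁴
Required critical load P_cr = n·P = 3.1 × 71.5 = 221.6 kip = 2.216×10^5 lb
From P_cr = π²EI/(K·L)²:  L = (1/K)·√(π²EI/P_cr) = (1/2)·√(π²×1.46×10^7×260.2/2.216×10^5)
L = 206 in

L_max ≈ 206 in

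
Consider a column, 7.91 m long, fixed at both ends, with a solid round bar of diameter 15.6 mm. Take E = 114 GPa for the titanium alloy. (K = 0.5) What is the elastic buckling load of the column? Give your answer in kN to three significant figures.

P_cr ≈ 0.209 kN

I = πd⁴/64 = π×15.6⁴/64 = 2.907×10^3 mm⁴
I = 2.907×10^3 mm⁴ = 2.907×10^-9 m⁴
Effective length L_e = K·L = 0.5 × 7.91 = 3.955 m
P_cr = π²EI / L_e² = π² × 114×10⁹ × 2.907×10^-9 / 3.955² = 209.1 N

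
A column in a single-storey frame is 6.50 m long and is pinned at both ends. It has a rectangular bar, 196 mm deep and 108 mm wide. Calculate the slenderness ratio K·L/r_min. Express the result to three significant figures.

Buckling occurs about the weak axis: I_min = h·b³/12 with b = 108 mm (the shorter side).
I_min = 196×108³/12 = 2.058×10^7 mm⁴
A = 2.117×10^4 mm²;  r_min = √(I/A) = √(2.058×10^7/2.117×10^4) = 31.18 mm
L_e = K·L = 1 × 6.50 m = 6.500 m = 6500.0 mm
λ = L_e / r_min = 6500.0 / 31.18 = 208

λ ≈ 208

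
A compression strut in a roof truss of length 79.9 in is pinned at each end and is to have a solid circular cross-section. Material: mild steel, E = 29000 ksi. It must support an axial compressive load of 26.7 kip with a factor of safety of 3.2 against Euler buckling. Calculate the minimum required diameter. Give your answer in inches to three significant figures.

d ≈ 2.50 in

Required P_cr = n·P = 3.2 × 26.7 = 85.44 kip
L_e = K·L = 1 × 79.9 = 79.90 in
Required I = P_cr·L_e²/(π²E) = 8.544×10^4 × 79.90² / (π² × 2.90×10^7) = 1.906 in⁴
Solid circle: I = πd⁴/64  ⇒  d = (64I/π)^(1/4) = (64×1.906/π)^(1/4) = 2.50 in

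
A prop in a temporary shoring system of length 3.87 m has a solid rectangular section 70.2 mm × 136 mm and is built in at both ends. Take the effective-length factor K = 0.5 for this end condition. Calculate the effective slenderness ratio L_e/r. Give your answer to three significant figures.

λ ≈ 95.5

Buckling occurs about the weak axis: I_min = h·b³/12 with b = 70.2 mm (the shorter side).
I_min = 136×70.2³/12 = 3.921×10^6 mm⁴
A = 9.547×10^3 mm²;  r_min = √(I/A) = √(3.921×10^6/9.547×10^3) = 20.26 mm
L_e = K·L = 0.5 × 3.87 m = 1.935 m = 1935.0 mm
λ = L_e / r_min = 1935.0 / 20.26 = 95.5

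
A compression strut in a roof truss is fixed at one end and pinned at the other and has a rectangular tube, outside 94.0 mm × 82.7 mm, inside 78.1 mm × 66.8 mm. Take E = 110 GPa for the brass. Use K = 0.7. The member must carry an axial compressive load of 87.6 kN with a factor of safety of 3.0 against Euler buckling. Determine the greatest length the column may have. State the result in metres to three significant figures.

L_max ≈ 4.58 m

Weak-axis I_min = (h_o·b_o³ − h_i·b_i³)/12 with b_o = 82.7, b_i = 66.80 mm (shorter outer/inner sides).
I_min = (94.0×82.7³ − 78.10×66.80³)/12 = 2.491×10^6 mm⁴
I = 2.491×10^-6 m⁴
Required critical load P_cr = n·P = 3.0 × 87.6 = 262.8 kN = 2.628×10^5 N
From P_cr = π²EI/(K·L)²:  L = (1/K)·√(π²EI/P_cr) = (1/0.7)·√(π²×1.10×10^11×2.491×10^-6/2.628×10^5)
L = 4.58 m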